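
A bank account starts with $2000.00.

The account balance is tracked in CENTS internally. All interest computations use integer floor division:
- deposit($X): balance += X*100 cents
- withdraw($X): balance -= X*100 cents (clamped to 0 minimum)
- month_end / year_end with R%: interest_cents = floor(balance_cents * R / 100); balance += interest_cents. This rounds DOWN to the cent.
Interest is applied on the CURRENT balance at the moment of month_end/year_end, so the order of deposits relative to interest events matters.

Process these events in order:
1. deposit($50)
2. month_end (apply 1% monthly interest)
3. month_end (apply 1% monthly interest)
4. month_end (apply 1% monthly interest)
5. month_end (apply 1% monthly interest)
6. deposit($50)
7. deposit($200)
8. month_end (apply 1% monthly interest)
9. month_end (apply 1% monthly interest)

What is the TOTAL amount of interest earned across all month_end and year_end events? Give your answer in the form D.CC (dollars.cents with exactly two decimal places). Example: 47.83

Answer: 131.13

Derivation:
After 1 (deposit($50)): balance=$2050.00 total_interest=$0.00
After 2 (month_end (apply 1% monthly interest)): balance=$2070.50 total_interest=$20.50
After 3 (month_end (apply 1% monthly interest)): balance=$2091.20 total_interest=$41.20
After 4 (month_end (apply 1% monthly interest)): balance=$2112.11 total_interest=$62.11
After 5 (month_end (apply 1% monthly interest)): balance=$2133.23 total_interest=$83.23
After 6 (deposit($50)): balance=$2183.23 total_interest=$83.23
After 7 (deposit($200)): balance=$2383.23 total_interest=$83.23
After 8 (month_end (apply 1% monthly interest)): balance=$2407.06 total_interest=$107.06
After 9 (month_end (apply 1% monthly interest)): balance=$2431.13 total_interest=$131.13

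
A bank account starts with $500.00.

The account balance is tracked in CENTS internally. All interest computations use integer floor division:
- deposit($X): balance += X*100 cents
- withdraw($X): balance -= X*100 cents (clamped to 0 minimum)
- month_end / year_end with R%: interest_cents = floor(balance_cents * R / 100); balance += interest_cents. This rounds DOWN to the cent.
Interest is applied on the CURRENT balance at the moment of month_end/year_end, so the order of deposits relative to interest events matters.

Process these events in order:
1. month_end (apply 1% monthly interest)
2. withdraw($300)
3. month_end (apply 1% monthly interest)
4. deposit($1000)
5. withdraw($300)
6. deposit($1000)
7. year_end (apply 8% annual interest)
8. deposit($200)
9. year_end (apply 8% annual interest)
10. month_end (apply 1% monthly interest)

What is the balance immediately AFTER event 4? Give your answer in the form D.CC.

Answer: 1207.05

Derivation:
After 1 (month_end (apply 1% monthly interest)): balance=$505.00 total_interest=$5.00
After 2 (withdraw($300)): balance=$205.00 total_interest=$5.00
After 3 (month_end (apply 1% monthly interest)): balance=$207.05 total_interest=$7.05
After 4 (deposit($1000)): balance=$1207.05 total_interest=$7.05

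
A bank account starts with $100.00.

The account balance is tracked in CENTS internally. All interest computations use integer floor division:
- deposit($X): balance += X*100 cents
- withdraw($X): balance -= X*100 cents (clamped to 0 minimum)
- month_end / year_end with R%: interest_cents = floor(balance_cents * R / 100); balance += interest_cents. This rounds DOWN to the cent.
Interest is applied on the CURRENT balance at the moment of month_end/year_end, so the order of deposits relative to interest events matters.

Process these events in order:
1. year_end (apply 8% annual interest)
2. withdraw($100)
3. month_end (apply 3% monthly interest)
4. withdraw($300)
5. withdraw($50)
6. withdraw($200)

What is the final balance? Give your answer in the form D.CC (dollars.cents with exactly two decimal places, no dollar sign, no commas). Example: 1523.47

Answer: 0.00

Derivation:
After 1 (year_end (apply 8% annual interest)): balance=$108.00 total_interest=$8.00
After 2 (withdraw($100)): balance=$8.00 total_interest=$8.00
After 3 (month_end (apply 3% monthly interest)): balance=$8.24 total_interest=$8.24
After 4 (withdraw($300)): balance=$0.00 total_interest=$8.24
After 5 (withdraw($50)): balance=$0.00 total_interest=$8.24
After 6 (withdraw($200)): balance=$0.00 total_interest=$8.24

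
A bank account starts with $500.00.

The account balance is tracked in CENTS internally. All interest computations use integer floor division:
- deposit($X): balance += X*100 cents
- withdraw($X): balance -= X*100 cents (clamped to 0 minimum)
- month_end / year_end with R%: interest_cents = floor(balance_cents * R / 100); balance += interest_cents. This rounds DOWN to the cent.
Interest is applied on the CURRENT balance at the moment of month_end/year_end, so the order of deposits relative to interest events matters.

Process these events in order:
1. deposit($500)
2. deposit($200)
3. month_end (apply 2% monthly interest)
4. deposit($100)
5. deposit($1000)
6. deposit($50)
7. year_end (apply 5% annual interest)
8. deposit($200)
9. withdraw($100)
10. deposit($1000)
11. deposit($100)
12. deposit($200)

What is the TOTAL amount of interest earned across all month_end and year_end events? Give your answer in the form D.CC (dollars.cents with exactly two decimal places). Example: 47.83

Answer: 142.70

Derivation:
After 1 (deposit($500)): balance=$1000.00 total_interest=$0.00
After 2 (deposit($200)): balance=$1200.00 total_interest=$0.00
After 3 (month_end (apply 2% monthly interest)): balance=$1224.00 total_interest=$24.00
After 4 (deposit($100)): balance=$1324.00 total_interest=$24.00
After 5 (deposit($1000)): balance=$2324.00 total_interest=$24.00
After 6 (deposit($50)): balance=$2374.00 total_interest=$24.00
After 7 (year_end (apply 5% annual interest)): balance=$2492.70 total_interest=$142.70
After 8 (deposit($200)): balance=$2692.70 total_interest=$142.70
After 9 (withdraw($100)): balance=$2592.70 total_interest=$142.70
After 10 (deposit($1000)): balance=$3592.70 total_interest=$142.70
After 11 (deposit($100)): balance=$3692.70 total_interest=$142.70
After 12 (deposit($200)): balance=$3892.70 total_interest=$142.70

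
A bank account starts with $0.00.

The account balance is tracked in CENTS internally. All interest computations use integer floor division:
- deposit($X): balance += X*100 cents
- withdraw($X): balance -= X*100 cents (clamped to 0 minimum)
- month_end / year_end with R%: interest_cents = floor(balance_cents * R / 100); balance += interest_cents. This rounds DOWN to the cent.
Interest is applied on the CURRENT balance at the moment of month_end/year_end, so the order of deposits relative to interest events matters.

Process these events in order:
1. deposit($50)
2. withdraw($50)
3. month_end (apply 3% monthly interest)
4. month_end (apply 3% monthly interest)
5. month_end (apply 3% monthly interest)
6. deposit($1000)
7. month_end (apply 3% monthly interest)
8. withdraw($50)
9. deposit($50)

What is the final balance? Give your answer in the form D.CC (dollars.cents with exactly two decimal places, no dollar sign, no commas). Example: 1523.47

Answer: 1030.00

Derivation:
After 1 (deposit($50)): balance=$50.00 total_interest=$0.00
After 2 (withdraw($50)): balance=$0.00 total_interest=$0.00
After 3 (month_end (apply 3% monthly interest)): balance=$0.00 total_interest=$0.00
After 4 (month_end (apply 3% monthly interest)): balance=$0.00 total_interest=$0.00
After 5 (month_end (apply 3% monthly interest)): balance=$0.00 total_interest=$0.00
After 6 (deposit($1000)): balance=$1000.00 total_interest=$0.00
After 7 (month_end (apply 3% monthly interest)): balance=$1030.00 total_interest=$30.00
After 8 (withdraw($50)): balance=$980.00 total_interest=$30.00
After 9 (deposit($50)): balance=$1030.00 total_interest=$30.00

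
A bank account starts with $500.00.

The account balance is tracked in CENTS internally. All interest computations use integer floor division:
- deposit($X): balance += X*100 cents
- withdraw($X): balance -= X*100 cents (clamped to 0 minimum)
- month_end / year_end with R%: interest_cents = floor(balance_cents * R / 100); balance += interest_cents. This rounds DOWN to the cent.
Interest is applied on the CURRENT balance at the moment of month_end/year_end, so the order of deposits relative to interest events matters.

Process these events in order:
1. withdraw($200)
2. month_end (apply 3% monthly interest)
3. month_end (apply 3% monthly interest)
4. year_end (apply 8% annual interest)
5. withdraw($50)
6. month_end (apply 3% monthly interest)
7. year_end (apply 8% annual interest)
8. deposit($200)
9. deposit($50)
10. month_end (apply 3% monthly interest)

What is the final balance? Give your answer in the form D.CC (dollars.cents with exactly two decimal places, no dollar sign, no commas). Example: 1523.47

After 1 (withdraw($200)): balance=$300.00 total_interest=$0.00
After 2 (month_end (apply 3% monthly interest)): balance=$309.00 total_interest=$9.00
After 3 (month_end (apply 3% monthly interest)): balance=$318.27 total_interest=$18.27
After 4 (year_end (apply 8% annual interest)): balance=$343.73 total_interest=$43.73
After 5 (withdraw($50)): balance=$293.73 total_interest=$43.73
After 6 (month_end (apply 3% monthly interest)): balance=$302.54 total_interest=$52.54
After 7 (year_end (apply 8% annual interest)): balance=$326.74 total_interest=$76.74
After 8 (deposit($200)): balance=$526.74 total_interest=$76.74
After 9 (deposit($50)): balance=$576.74 total_interest=$76.74
After 10 (month_end (apply 3% monthly interest)): balance=$594.04 total_interest=$94.04

Answer: 594.04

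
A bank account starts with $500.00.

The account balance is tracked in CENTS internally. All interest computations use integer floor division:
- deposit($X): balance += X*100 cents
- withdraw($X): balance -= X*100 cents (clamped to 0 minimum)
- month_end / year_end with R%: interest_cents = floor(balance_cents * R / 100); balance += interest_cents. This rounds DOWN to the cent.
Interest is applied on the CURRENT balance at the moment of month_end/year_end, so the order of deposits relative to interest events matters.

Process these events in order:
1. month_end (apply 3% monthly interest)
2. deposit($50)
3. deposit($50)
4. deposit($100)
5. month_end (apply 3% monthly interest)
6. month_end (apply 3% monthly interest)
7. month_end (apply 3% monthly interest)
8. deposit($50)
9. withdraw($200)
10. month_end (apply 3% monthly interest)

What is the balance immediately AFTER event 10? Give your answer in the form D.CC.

Answer: 650.22

Derivation:
After 1 (month_end (apply 3% monthly interest)): balance=$515.00 total_interest=$15.00
After 2 (deposit($50)): balance=$565.00 total_interest=$15.00
After 3 (deposit($50)): balance=$615.00 total_interest=$15.00
After 4 (deposit($100)): balance=$715.00 total_interest=$15.00
After 5 (month_end (apply 3% monthly interest)): balance=$736.45 total_interest=$36.45
After 6 (month_end (apply 3% monthly interest)): balance=$758.54 total_interest=$58.54
After 7 (month_end (apply 3% monthly interest)): balance=$781.29 total_interest=$81.29
After 8 (deposit($50)): balance=$831.29 total_interest=$81.29
After 9 (withdraw($200)): balance=$631.29 total_interest=$81.29
After 10 (month_end (apply 3% monthly interest)): balance=$650.22 total_interest=$100.22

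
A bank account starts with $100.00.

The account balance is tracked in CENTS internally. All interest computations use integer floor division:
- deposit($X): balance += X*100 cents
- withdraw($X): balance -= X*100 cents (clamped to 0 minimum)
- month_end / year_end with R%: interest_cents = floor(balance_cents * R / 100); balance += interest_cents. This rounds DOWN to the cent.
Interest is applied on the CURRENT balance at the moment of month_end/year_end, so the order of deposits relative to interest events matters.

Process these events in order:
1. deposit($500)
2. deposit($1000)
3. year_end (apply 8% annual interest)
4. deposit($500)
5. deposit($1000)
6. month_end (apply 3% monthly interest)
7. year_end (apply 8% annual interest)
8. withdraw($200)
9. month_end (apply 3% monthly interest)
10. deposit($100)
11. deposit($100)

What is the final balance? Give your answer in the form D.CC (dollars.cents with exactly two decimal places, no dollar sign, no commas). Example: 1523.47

After 1 (deposit($500)): balance=$600.00 total_interest=$0.00
After 2 (deposit($1000)): balance=$1600.00 total_interest=$0.00
After 3 (year_end (apply 8% annual interest)): balance=$1728.00 total_interest=$128.00
After 4 (deposit($500)): balance=$2228.00 total_interest=$128.00
After 5 (deposit($1000)): balance=$3228.00 total_interest=$128.00
After 6 (month_end (apply 3% monthly interest)): balance=$3324.84 total_interest=$224.84
After 7 (year_end (apply 8% annual interest)): balance=$3590.82 total_interest=$490.82
After 8 (withdraw($200)): balance=$3390.82 total_interest=$490.82
After 9 (month_end (apply 3% monthly interest)): balance=$3492.54 total_interest=$592.54
After 10 (deposit($100)): balance=$3592.54 total_interest=$592.54
After 11 (deposit($100)): balance=$3692.54 total_interest=$592.54

Answer: 3692.54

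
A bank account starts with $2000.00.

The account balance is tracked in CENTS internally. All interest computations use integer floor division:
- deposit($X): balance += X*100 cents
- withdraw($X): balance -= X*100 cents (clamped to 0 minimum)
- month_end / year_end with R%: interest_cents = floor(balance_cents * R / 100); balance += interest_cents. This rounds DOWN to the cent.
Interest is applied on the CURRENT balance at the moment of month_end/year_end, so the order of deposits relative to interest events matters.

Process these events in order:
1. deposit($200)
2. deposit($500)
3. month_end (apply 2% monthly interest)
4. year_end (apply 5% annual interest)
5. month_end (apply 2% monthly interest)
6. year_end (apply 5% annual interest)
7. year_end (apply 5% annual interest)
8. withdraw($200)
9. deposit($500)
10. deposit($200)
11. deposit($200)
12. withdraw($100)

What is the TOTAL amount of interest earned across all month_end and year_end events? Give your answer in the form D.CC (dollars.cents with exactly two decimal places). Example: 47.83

Answer: 551.85

Derivation:
After 1 (deposit($200)): balance=$2200.00 total_interest=$0.00
After 2 (deposit($500)): balance=$2700.00 total_interest=$0.00
After 3 (month_end (apply 2% monthly interest)): balance=$2754.00 total_interest=$54.00
After 4 (year_end (apply 5% annual interest)): balance=$2891.70 total_interest=$191.70
After 5 (month_end (apply 2% monthly interest)): balance=$2949.53 total_interest=$249.53
After 6 (year_end (apply 5% annual interest)): balance=$3097.00 total_interest=$397.00
After 7 (year_end (apply 5% annual interest)): balance=$3251.85 total_interest=$551.85
After 8 (withdraw($200)): balance=$3051.85 total_interest=$551.85
After 9 (deposit($500)): balance=$3551.85 total_interest=$551.85
After 10 (deposit($200)): balance=$3751.85 total_interest=$551.85
After 11 (deposit($200)): balance=$3951.85 total_interest=$551.85
After 12 (withdraw($100)): balance=$3851.85 total_interest=$551.85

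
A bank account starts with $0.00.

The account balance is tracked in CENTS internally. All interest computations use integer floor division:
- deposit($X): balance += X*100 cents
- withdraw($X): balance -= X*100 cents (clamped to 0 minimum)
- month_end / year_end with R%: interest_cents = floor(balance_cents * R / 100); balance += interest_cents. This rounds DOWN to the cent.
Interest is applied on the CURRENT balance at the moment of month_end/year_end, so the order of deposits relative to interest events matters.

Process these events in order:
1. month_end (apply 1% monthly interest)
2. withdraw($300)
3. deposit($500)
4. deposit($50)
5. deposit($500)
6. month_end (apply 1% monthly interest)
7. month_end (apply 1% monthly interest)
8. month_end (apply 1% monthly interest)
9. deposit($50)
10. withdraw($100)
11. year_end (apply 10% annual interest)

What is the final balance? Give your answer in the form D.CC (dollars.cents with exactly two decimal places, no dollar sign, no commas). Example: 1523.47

Answer: 1134.99

Derivation:
After 1 (month_end (apply 1% monthly interest)): balance=$0.00 total_interest=$0.00
After 2 (withdraw($300)): balance=$0.00 total_interest=$0.00
After 3 (deposit($500)): balance=$500.00 total_interest=$0.00
After 4 (deposit($50)): balance=$550.00 total_interest=$0.00
After 5 (deposit($500)): balance=$1050.00 total_interest=$0.00
After 6 (month_end (apply 1% monthly interest)): balance=$1060.50 total_interest=$10.50
After 7 (month_end (apply 1% monthly interest)): balance=$1071.10 total_interest=$21.10
After 8 (month_end (apply 1% monthly interest)): balance=$1081.81 total_interest=$31.81
After 9 (deposit($50)): balance=$1131.81 total_interest=$31.81
After 10 (withdraw($100)): balance=$1031.81 total_interest=$31.81
After 11 (year_end (apply 10% annual interest)): balance=$1134.99 total_interest=$134.99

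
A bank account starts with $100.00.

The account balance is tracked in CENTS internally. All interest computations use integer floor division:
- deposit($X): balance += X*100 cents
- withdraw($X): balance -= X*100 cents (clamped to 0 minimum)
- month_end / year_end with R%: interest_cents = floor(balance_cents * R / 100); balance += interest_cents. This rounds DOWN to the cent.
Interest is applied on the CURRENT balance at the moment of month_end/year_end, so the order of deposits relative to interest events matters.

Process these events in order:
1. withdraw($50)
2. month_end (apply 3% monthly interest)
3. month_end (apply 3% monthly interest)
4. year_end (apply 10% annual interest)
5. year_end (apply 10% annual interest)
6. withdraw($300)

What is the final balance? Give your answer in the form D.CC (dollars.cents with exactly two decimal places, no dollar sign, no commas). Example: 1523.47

Answer: 0.00

Derivation:
After 1 (withdraw($50)): balance=$50.00 total_interest=$0.00
After 2 (month_end (apply 3% monthly interest)): balance=$51.50 total_interest=$1.50
After 3 (month_end (apply 3% monthly interest)): balance=$53.04 total_interest=$3.04
After 4 (year_end (apply 10% annual interest)): balance=$58.34 total_interest=$8.34
After 5 (year_end (apply 10% annual interest)): balance=$64.17 total_interest=$14.17
After 6 (withdraw($300)): balance=$0.00 total_interest=$14.17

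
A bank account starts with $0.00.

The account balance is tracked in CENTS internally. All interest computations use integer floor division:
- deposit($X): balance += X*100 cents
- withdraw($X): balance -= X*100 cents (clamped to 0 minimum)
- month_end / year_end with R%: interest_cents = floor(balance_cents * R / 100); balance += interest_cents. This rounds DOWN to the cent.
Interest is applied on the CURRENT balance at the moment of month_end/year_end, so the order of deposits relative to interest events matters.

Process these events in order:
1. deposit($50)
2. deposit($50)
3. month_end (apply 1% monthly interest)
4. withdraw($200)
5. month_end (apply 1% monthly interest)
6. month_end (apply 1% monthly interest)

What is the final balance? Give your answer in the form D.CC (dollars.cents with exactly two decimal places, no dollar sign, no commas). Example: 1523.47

Answer: 0.00

Derivation:
After 1 (deposit($50)): balance=$50.00 total_interest=$0.00
After 2 (deposit($50)): balance=$100.00 total_interest=$0.00
After 3 (month_end (apply 1% monthly interest)): balance=$101.00 total_interest=$1.00
After 4 (withdraw($200)): balance=$0.00 total_interest=$1.00
After 5 (month_end (apply 1% monthly interest)): balance=$0.00 total_interest=$1.00
After 6 (month_end (apply 1% monthly interest)): balance=$0.00 total_interest=$1.00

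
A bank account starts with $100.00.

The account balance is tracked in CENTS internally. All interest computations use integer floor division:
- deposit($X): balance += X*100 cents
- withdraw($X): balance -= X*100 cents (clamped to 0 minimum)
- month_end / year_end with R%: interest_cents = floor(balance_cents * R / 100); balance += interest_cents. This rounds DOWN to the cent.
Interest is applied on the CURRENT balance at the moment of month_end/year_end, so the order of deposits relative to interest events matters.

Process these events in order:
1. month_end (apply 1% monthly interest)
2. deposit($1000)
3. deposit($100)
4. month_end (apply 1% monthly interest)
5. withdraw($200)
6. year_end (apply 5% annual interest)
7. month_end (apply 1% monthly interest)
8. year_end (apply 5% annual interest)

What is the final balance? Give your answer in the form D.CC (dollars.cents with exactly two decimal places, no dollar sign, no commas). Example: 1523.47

After 1 (month_end (apply 1% monthly interest)): balance=$101.00 total_interest=$1.00
After 2 (deposit($1000)): balance=$1101.00 total_interest=$1.00
After 3 (deposit($100)): balance=$1201.00 total_interest=$1.00
After 4 (month_end (apply 1% monthly interest)): balance=$1213.01 total_interest=$13.01
After 5 (withdraw($200)): balance=$1013.01 total_interest=$13.01
After 6 (year_end (apply 5% annual interest)): balance=$1063.66 total_interest=$63.66
After 7 (month_end (apply 1% monthly interest)): balance=$1074.29 total_interest=$74.29
After 8 (year_end (apply 5% annual interest)): balance=$1128.00 total_interest=$128.00

Answer: 1128.00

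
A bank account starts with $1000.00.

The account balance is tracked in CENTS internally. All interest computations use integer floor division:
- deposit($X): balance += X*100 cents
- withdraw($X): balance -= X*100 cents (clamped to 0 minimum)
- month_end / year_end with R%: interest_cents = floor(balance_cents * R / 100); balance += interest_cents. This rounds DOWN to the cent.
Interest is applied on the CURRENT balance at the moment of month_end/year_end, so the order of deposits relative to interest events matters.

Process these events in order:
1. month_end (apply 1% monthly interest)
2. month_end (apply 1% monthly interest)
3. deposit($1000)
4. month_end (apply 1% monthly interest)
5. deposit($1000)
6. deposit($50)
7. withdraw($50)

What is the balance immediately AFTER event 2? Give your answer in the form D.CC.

Answer: 1020.10

Derivation:
After 1 (month_end (apply 1% monthly interest)): balance=$1010.00 total_interest=$10.00
After 2 (month_end (apply 1% monthly interest)): balance=$1020.10 total_interest=$20.10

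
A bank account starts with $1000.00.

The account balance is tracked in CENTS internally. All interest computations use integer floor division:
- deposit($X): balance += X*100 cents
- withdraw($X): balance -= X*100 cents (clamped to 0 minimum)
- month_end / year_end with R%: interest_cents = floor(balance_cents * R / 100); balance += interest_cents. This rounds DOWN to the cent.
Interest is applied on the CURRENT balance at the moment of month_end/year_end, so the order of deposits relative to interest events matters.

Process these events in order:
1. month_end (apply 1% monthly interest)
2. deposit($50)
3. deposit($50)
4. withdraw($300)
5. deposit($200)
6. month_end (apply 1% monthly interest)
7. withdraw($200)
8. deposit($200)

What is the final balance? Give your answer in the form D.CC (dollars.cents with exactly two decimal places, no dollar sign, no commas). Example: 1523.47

Answer: 1020.10

Derivation:
After 1 (month_end (apply 1% monthly interest)): balance=$1010.00 total_interest=$10.00
After 2 (deposit($50)): balance=$1060.00 total_interest=$10.00
After 3 (deposit($50)): balance=$1110.00 total_interest=$10.00
After 4 (withdraw($300)): balance=$810.00 total_interest=$10.00
After 5 (deposit($200)): balance=$1010.00 total_interest=$10.00
After 6 (month_end (apply 1% monthly interest)): balance=$1020.10 total_interest=$20.10
After 7 (withdraw($200)): balance=$820.10 total_interest=$20.10
After 8 (deposit($200)): balance=$1020.10 total_interest=$20.10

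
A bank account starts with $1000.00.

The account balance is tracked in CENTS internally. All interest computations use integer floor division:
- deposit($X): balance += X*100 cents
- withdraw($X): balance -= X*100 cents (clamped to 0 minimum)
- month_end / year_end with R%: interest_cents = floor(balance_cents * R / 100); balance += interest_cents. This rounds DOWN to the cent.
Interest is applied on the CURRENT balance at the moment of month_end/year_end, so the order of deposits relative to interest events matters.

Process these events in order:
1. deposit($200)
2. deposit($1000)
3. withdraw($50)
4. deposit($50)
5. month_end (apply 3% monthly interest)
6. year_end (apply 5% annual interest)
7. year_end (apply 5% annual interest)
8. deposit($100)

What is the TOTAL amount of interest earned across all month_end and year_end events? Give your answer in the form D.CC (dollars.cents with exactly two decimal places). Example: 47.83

Answer: 298.26

Derivation:
After 1 (deposit($200)): balance=$1200.00 total_interest=$0.00
After 2 (deposit($1000)): balance=$2200.00 total_interest=$0.00
After 3 (withdraw($50)): balance=$2150.00 total_interest=$0.00
After 4 (deposit($50)): balance=$2200.00 total_interest=$0.00
After 5 (month_end (apply 3% monthly interest)): balance=$2266.00 total_interest=$66.00
After 6 (year_end (apply 5% annual interest)): balance=$2379.30 total_interest=$179.30
After 7 (year_end (apply 5% annual interest)): balance=$2498.26 total_interest=$298.26
After 8 (deposit($100)): balance=$2598.26 total_interest=$298.26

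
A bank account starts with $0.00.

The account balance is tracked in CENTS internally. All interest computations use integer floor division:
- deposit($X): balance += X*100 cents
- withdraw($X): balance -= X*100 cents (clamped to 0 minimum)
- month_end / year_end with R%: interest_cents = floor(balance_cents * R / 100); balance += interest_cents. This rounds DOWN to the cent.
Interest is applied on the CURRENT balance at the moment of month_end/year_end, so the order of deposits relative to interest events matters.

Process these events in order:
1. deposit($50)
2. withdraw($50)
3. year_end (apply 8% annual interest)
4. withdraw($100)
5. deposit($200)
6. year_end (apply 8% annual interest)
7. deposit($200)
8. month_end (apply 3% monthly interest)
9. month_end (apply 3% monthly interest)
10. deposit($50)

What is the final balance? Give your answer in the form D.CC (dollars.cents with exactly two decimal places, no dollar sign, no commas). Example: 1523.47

Answer: 491.33

Derivation:
After 1 (deposit($50)): balance=$50.00 total_interest=$0.00
After 2 (withdraw($50)): balance=$0.00 total_interest=$0.00
After 3 (year_end (apply 8% annual interest)): balance=$0.00 total_interest=$0.00
After 4 (withdraw($100)): balance=$0.00 total_interest=$0.00
After 5 (deposit($200)): balance=$200.00 total_interest=$0.00
After 6 (year_end (apply 8% annual interest)): balance=$216.00 total_interest=$16.00
After 7 (deposit($200)): balance=$416.00 total_interest=$16.00
After 8 (month_end (apply 3% monthly interest)): balance=$428.48 total_interest=$28.48
After 9 (month_end (apply 3% monthly interest)): balance=$441.33 total_interest=$41.33
After 10 (deposit($50)): balance=$491.33 total_interest=$41.33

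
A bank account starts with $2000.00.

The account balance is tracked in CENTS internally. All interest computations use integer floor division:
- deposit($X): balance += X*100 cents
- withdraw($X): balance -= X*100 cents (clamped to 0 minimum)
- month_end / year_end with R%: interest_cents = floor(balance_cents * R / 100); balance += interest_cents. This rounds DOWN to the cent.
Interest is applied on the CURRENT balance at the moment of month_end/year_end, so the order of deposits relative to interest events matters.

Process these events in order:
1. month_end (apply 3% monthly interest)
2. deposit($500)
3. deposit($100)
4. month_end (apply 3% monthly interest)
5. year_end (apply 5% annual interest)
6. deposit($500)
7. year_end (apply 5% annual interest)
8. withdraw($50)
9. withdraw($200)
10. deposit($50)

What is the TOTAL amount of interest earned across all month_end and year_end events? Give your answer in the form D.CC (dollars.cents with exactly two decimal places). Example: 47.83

After 1 (month_end (apply 3% monthly interest)): balance=$2060.00 total_interest=$60.00
After 2 (deposit($500)): balance=$2560.00 total_interest=$60.00
After 3 (deposit($100)): balance=$2660.00 total_interest=$60.00
After 4 (month_end (apply 3% monthly interest)): balance=$2739.80 total_interest=$139.80
After 5 (year_end (apply 5% annual interest)): balance=$2876.79 total_interest=$276.79
After 6 (deposit($500)): balance=$3376.79 total_interest=$276.79
After 7 (year_end (apply 5% annual interest)): balance=$3545.62 total_interest=$445.62
After 8 (withdraw($50)): balance=$3495.62 total_interest=$445.62
After 9 (withdraw($200)): balance=$3295.62 total_interest=$445.62
After 10 (deposit($50)): balance=$3345.62 total_interest=$445.62

Answer: 445.62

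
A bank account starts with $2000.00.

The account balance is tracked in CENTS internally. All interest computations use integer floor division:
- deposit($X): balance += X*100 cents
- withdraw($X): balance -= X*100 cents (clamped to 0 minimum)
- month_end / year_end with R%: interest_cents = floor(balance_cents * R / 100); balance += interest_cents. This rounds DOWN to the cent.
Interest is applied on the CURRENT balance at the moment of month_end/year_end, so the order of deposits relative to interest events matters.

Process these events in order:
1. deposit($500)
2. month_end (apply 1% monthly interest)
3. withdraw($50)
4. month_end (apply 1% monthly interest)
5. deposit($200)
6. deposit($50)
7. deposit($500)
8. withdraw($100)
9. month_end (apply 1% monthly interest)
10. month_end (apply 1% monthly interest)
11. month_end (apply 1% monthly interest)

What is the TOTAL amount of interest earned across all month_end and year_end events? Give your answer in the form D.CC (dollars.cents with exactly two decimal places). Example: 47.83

Answer: 145.18

Derivation:
After 1 (deposit($500)): balance=$2500.00 total_interest=$0.00
After 2 (month_end (apply 1% monthly interest)): balance=$2525.00 total_interest=$25.00
After 3 (withdraw($50)): balance=$2475.00 total_interest=$25.00
After 4 (month_end (apply 1% monthly interest)): balance=$2499.75 total_interest=$49.75
After 5 (deposit($200)): balance=$2699.75 total_interest=$49.75
After 6 (deposit($50)): balance=$2749.75 total_interest=$49.75
After 7 (deposit($500)): balance=$3249.75 total_interest=$49.75
After 8 (withdraw($100)): balance=$3149.75 total_interest=$49.75
After 9 (month_end (apply 1% monthly interest)): balance=$3181.24 total_interest=$81.24
After 10 (month_end (apply 1% monthly interest)): balance=$3213.05 total_interest=$113.05
After 11 (month_end (apply 1% monthly interest)): balance=$3245.18 total_interest=$145.18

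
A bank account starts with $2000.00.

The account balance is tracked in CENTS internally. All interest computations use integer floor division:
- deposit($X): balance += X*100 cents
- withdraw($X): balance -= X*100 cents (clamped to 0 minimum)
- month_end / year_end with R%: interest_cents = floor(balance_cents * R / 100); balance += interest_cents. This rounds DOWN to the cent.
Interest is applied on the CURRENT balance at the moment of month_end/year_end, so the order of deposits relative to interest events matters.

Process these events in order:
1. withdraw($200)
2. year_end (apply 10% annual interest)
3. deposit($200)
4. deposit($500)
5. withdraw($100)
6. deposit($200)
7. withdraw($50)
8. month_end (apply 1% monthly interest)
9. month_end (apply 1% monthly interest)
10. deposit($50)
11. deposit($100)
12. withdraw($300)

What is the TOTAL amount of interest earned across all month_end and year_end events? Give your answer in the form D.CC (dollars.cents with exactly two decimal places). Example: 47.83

After 1 (withdraw($200)): balance=$1800.00 total_interest=$0.00
After 2 (year_end (apply 10% annual interest)): balance=$1980.00 total_interest=$180.00
After 3 (deposit($200)): balance=$2180.00 total_interest=$180.00
After 4 (deposit($500)): balance=$2680.00 total_interest=$180.00
After 5 (withdraw($100)): balance=$2580.00 total_interest=$180.00
After 6 (deposit($200)): balance=$2780.00 total_interest=$180.00
After 7 (withdraw($50)): balance=$2730.00 total_interest=$180.00
After 8 (month_end (apply 1% monthly interest)): balance=$2757.30 total_interest=$207.30
After 9 (month_end (apply 1% monthly interest)): balance=$2784.87 total_interest=$234.87
After 10 (deposit($50)): balance=$2834.87 total_interest=$234.87
After 11 (deposit($100)): balance=$2934.87 total_interest=$234.87
After 12 (withdraw($300)): balance=$2634.87 total_interest=$234.87

Answer: 234.87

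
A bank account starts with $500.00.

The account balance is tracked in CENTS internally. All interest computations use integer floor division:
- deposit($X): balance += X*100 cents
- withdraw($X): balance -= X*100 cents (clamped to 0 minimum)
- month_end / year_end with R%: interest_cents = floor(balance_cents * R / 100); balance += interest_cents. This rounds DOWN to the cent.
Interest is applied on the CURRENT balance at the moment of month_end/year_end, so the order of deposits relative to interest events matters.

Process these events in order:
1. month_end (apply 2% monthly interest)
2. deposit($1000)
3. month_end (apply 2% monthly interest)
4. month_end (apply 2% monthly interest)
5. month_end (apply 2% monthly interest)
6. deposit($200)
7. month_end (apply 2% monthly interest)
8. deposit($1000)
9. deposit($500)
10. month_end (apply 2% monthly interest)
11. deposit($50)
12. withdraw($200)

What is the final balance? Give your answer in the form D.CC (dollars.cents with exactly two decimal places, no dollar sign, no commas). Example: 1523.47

Answer: 3255.22

Derivation:
After 1 (month_end (apply 2% monthly interest)): balance=$510.00 total_interest=$10.00
After 2 (deposit($1000)): balance=$1510.00 total_interest=$10.00
After 3 (month_end (apply 2% monthly interest)): balance=$1540.20 total_interest=$40.20
After 4 (month_end (apply 2% monthly interest)): balance=$1571.00 total_interest=$71.00
After 5 (month_end (apply 2% monthly interest)): balance=$1602.42 total_interest=$102.42
After 6 (deposit($200)): balance=$1802.42 total_interest=$102.42
After 7 (month_end (apply 2% monthly interest)): balance=$1838.46 total_interest=$138.46
After 8 (deposit($1000)): balance=$2838.46 total_interest=$138.46
After 9 (deposit($500)): balance=$3338.46 total_interest=$138.46
After 10 (month_end (apply 2% monthly interest)): balance=$3405.22 total_interest=$205.22
After 11 (deposit($50)): balance=$3455.22 total_interest=$205.22
After 12 (withdraw($200)): balance=$3255.22 total_interest=$205.22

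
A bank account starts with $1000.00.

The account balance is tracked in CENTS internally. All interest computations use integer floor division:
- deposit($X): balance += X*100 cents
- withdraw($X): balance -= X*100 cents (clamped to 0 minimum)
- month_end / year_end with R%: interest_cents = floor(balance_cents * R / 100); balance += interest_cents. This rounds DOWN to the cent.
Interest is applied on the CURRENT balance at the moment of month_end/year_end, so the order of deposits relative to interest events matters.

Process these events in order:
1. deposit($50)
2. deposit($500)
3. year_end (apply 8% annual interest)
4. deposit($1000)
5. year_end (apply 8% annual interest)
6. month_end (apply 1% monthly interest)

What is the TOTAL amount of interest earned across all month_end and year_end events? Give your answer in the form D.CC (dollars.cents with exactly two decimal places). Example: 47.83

Answer: 366.79

Derivation:
After 1 (deposit($50)): balance=$1050.00 total_interest=$0.00
After 2 (deposit($500)): balance=$1550.00 total_interest=$0.00
After 3 (year_end (apply 8% annual interest)): balance=$1674.00 total_interest=$124.00
After 4 (deposit($1000)): balance=$2674.00 total_interest=$124.00
After 5 (year_end (apply 8% annual interest)): balance=$2887.92 total_interest=$337.92
After 6 (month_end (apply 1% monthly interest)): balance=$2916.79 total_interest=$366.79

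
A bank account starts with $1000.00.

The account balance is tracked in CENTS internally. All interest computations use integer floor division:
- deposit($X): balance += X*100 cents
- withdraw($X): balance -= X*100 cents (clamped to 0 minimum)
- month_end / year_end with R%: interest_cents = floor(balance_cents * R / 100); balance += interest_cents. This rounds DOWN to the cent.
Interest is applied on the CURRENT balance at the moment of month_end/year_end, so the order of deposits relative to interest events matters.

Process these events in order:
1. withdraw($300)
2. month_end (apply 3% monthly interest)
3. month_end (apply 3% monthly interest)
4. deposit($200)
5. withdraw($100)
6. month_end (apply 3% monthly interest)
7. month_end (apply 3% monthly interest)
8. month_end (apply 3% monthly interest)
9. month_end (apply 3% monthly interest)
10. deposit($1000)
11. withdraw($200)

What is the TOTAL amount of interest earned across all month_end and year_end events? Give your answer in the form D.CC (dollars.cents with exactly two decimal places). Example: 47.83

After 1 (withdraw($300)): balance=$700.00 total_interest=$0.00
After 2 (month_end (apply 3% monthly interest)): balance=$721.00 total_interest=$21.00
After 3 (month_end (apply 3% monthly interest)): balance=$742.63 total_interest=$42.63
After 4 (deposit($200)): balance=$942.63 total_interest=$42.63
After 5 (withdraw($100)): balance=$842.63 total_interest=$42.63
After 6 (month_end (apply 3% monthly interest)): balance=$867.90 total_interest=$67.90
After 7 (month_end (apply 3% monthly interest)): balance=$893.93 total_interest=$93.93
After 8 (month_end (apply 3% monthly interest)): balance=$920.74 total_interest=$120.74
After 9 (month_end (apply 3% monthly interest)): balance=$948.36 total_interest=$148.36
After 10 (deposit($1000)): balance=$1948.36 total_interest=$148.36
After 11 (withdraw($200)): balance=$1748.36 total_interest=$148.36

Answer: 148.36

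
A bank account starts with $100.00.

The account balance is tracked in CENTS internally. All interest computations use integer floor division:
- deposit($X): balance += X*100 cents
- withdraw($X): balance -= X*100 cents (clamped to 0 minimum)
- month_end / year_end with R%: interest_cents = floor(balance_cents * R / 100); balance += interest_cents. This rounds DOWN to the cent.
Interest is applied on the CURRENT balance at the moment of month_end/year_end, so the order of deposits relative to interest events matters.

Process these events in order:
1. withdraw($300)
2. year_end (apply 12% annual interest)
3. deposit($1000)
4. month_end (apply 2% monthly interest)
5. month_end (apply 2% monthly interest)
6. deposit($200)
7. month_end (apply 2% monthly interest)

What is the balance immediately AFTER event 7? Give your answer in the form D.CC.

After 1 (withdraw($300)): balance=$0.00 total_interest=$0.00
After 2 (year_end (apply 12% annual interest)): balance=$0.00 total_interest=$0.00
After 3 (deposit($1000)): balance=$1000.00 total_interest=$0.00
After 4 (month_end (apply 2% monthly interest)): balance=$1020.00 total_interest=$20.00
After 5 (month_end (apply 2% monthly interest)): balance=$1040.40 total_interest=$40.40
After 6 (deposit($200)): balance=$1240.40 total_interest=$40.40
After 7 (month_end (apply 2% monthly interest)): balance=$1265.20 total_interest=$65.20

Answer: 1265.20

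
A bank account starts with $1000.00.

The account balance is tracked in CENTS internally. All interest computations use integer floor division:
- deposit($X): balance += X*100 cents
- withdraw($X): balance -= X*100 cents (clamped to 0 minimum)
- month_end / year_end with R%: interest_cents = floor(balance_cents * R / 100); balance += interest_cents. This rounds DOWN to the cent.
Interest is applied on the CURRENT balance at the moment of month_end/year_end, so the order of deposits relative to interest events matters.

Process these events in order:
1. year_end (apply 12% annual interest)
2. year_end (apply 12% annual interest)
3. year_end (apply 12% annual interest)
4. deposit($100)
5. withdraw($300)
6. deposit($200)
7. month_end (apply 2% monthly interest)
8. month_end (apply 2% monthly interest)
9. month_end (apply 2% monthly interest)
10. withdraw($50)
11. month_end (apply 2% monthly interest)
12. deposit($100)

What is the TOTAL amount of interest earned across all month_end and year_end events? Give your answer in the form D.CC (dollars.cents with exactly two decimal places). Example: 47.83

After 1 (year_end (apply 12% annual interest)): balance=$1120.00 total_interest=$120.00
After 2 (year_end (apply 12% annual interest)): balance=$1254.40 total_interest=$254.40
After 3 (year_end (apply 12% annual interest)): balance=$1404.92 total_interest=$404.92
After 4 (deposit($100)): balance=$1504.92 total_interest=$404.92
After 5 (withdraw($300)): balance=$1204.92 total_interest=$404.92
After 6 (deposit($200)): balance=$1404.92 total_interest=$404.92
After 7 (month_end (apply 2% monthly interest)): balance=$1433.01 total_interest=$433.01
After 8 (month_end (apply 2% monthly interest)): balance=$1461.67 total_interest=$461.67
After 9 (month_end (apply 2% monthly interest)): balance=$1490.90 total_interest=$490.90
After 10 (withdraw($50)): balance=$1440.90 total_interest=$490.90
After 11 (month_end (apply 2% monthly interest)): balance=$1469.71 total_interest=$519.71
After 12 (deposit($100)): balance=$1569.71 total_interest=$519.71

Answer: 519.71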